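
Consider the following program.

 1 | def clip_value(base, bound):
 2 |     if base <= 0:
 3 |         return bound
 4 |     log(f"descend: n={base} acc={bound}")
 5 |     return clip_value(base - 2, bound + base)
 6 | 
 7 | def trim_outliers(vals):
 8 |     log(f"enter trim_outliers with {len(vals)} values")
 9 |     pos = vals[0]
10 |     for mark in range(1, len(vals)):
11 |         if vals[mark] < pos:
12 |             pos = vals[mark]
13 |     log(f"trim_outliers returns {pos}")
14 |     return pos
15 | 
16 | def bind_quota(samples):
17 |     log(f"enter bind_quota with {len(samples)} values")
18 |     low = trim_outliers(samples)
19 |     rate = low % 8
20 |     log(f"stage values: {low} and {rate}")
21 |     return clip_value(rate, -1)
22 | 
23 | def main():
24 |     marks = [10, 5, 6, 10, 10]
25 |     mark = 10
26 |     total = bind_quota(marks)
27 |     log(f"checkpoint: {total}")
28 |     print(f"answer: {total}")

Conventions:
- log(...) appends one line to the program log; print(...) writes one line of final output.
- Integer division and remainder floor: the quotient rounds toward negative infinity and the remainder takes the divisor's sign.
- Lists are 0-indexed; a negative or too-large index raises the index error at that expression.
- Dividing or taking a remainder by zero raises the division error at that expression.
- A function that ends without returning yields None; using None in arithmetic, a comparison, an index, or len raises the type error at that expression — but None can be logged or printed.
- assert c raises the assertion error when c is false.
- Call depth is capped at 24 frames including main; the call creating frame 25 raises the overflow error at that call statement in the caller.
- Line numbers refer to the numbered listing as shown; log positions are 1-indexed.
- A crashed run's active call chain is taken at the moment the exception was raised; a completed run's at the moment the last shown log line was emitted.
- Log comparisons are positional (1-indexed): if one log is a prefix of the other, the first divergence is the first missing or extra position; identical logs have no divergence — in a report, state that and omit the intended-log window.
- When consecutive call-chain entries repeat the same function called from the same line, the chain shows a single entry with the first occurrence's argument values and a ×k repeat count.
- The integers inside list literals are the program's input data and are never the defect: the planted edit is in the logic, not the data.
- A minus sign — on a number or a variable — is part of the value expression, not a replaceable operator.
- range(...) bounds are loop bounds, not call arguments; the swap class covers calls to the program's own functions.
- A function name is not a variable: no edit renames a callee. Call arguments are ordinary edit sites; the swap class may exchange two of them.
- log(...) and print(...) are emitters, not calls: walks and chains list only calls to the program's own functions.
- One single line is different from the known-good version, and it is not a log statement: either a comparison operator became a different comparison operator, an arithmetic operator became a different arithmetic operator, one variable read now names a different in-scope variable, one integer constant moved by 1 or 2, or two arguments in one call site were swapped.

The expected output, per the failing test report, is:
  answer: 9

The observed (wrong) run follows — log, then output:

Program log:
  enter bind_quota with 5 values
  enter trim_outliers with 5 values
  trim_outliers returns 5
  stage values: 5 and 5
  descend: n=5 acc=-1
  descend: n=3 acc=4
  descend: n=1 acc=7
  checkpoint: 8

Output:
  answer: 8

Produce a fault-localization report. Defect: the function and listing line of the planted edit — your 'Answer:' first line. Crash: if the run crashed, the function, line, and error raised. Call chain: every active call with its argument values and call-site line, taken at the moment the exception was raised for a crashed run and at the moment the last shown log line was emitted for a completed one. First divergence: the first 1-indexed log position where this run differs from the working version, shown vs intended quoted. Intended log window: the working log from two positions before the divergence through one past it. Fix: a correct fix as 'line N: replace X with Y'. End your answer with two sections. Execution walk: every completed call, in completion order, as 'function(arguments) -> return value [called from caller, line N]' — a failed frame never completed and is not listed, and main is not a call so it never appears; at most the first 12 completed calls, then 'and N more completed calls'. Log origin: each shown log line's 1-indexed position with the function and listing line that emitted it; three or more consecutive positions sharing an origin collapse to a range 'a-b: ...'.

Answer: the defect is in bind_quota at line 21.
Key fact: Log line 5 is where behavior first shows: 'descend: n=5 acc=-1' appears instead of 'descend: n=5 acc=0'.
Call chain: main.
First divergence: position 5; shown 'descend: n=5 acc=-1' vs intended 'descend: n=5 acc=0'.
Intended log window:
  3: trim_outliers returns 5
  4: stage values: 5 and 5
  5: descend: n=5 acc=0
  6: descend: n=3 acc=5
Execution walk:
  trim_outliers([10, 5, 6, 10, 10]) -> 5  [called from bind_quota, line 18]
  clip_value(-1, 8) -> 8  [called from clip_value, line 5]
  clip_value(1, 7) -> 8  [called from clip_value, line 5]
  clip_value(3, 4) -> 8  [called from clip_value, line 5]
  clip_value(5, -1) -> 8  [called from bind_quota, line 21]
  bind_quota([10, 5, 6, 10, 10]) -> 8  [called from main, line 26]
Origin of each log line:
  1: from bind_quota, line 17
  2: from trim_outliers, line 8
  3: from trim_outliers, line 13
  4: from bind_quota, line 20
  5-7: from clip_value, line 4
  8: from main, line 27
A correct fix: line 21: replace `-1` with `0`.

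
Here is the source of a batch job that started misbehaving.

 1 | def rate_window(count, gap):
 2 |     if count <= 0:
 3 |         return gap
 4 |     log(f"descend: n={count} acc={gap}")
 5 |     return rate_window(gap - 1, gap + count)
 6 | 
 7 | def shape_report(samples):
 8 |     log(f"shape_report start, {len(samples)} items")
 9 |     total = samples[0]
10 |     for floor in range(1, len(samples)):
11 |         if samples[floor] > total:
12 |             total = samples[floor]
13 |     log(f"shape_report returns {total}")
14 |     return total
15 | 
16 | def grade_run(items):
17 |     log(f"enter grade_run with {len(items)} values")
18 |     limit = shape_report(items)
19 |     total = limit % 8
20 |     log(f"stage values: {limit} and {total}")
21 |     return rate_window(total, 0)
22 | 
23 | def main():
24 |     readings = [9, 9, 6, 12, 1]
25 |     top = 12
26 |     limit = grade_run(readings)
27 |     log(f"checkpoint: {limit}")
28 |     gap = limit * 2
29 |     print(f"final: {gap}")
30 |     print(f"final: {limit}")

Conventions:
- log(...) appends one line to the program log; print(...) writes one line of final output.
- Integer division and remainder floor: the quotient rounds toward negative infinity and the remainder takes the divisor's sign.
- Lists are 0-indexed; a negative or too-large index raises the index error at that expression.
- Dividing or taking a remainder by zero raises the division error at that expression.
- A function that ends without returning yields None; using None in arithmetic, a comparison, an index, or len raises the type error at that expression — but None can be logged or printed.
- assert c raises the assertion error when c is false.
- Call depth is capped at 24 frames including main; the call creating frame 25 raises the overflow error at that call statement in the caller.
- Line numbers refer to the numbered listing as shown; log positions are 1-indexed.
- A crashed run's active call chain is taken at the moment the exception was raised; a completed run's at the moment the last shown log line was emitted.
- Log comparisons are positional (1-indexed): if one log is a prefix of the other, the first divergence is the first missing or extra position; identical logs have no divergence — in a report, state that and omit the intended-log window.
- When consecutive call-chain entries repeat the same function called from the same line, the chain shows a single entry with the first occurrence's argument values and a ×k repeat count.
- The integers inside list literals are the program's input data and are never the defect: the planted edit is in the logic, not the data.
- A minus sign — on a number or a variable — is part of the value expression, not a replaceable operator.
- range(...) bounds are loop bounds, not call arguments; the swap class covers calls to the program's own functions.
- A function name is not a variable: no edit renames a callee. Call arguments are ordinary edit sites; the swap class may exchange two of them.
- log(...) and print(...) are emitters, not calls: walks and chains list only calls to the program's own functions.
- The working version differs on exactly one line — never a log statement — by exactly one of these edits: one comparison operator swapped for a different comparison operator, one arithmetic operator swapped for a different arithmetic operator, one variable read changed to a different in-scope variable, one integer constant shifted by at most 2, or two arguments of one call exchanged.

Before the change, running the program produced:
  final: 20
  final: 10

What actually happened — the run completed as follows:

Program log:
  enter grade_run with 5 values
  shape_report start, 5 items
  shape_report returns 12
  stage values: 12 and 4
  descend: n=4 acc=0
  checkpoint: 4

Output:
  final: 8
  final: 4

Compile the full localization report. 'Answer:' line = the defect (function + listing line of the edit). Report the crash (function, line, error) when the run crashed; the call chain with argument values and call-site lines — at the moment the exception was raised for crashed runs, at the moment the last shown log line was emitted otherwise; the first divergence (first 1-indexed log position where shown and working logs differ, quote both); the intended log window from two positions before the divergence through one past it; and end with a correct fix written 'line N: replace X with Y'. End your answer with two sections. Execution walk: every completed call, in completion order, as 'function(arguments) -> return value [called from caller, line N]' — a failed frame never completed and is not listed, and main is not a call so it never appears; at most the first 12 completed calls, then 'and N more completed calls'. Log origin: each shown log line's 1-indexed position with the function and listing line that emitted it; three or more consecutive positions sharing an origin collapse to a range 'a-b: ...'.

Answer: the defect is in rate_window at line 5.
Core observation: The log first diverges at position 6: the faulty run prints 'checkpoint: 4' where the working version prints 'descend: n=3 acc=4'.
Call chain: main.
First divergence: position 6 — the shown line 'checkpoint: 4' should read 'descend: n=3 acc=4'.
Intended log window:
  4: stage values: 12 and 4
  5: descend: n=4 acc=0
  6: descend: n=3 acc=4
  7: descend: n=2 acc=7
Execution walk:
  shape_report([9, 9, 6, 12, 1]) -> 12  [called from grade_run, line 18]
  rate_window(-1, 4) -> 4  [called from rate_window, line 5]
  rate_window(4, 0) -> 4  [called from grade_run, line 21]
  grade_run([9, 9, 6, 12, 1]) -> 4  [called from main, line 26]
Log origins:
  1: from grade_run, line 17
  2: from shape_report, line 8
  3: from shape_report, line 13
  4: from grade_run, line 20
  5: from rate_window, line 4
  6: from main, line 27
A correct fix: line 5: replace `gap - 1` with `count - 1`.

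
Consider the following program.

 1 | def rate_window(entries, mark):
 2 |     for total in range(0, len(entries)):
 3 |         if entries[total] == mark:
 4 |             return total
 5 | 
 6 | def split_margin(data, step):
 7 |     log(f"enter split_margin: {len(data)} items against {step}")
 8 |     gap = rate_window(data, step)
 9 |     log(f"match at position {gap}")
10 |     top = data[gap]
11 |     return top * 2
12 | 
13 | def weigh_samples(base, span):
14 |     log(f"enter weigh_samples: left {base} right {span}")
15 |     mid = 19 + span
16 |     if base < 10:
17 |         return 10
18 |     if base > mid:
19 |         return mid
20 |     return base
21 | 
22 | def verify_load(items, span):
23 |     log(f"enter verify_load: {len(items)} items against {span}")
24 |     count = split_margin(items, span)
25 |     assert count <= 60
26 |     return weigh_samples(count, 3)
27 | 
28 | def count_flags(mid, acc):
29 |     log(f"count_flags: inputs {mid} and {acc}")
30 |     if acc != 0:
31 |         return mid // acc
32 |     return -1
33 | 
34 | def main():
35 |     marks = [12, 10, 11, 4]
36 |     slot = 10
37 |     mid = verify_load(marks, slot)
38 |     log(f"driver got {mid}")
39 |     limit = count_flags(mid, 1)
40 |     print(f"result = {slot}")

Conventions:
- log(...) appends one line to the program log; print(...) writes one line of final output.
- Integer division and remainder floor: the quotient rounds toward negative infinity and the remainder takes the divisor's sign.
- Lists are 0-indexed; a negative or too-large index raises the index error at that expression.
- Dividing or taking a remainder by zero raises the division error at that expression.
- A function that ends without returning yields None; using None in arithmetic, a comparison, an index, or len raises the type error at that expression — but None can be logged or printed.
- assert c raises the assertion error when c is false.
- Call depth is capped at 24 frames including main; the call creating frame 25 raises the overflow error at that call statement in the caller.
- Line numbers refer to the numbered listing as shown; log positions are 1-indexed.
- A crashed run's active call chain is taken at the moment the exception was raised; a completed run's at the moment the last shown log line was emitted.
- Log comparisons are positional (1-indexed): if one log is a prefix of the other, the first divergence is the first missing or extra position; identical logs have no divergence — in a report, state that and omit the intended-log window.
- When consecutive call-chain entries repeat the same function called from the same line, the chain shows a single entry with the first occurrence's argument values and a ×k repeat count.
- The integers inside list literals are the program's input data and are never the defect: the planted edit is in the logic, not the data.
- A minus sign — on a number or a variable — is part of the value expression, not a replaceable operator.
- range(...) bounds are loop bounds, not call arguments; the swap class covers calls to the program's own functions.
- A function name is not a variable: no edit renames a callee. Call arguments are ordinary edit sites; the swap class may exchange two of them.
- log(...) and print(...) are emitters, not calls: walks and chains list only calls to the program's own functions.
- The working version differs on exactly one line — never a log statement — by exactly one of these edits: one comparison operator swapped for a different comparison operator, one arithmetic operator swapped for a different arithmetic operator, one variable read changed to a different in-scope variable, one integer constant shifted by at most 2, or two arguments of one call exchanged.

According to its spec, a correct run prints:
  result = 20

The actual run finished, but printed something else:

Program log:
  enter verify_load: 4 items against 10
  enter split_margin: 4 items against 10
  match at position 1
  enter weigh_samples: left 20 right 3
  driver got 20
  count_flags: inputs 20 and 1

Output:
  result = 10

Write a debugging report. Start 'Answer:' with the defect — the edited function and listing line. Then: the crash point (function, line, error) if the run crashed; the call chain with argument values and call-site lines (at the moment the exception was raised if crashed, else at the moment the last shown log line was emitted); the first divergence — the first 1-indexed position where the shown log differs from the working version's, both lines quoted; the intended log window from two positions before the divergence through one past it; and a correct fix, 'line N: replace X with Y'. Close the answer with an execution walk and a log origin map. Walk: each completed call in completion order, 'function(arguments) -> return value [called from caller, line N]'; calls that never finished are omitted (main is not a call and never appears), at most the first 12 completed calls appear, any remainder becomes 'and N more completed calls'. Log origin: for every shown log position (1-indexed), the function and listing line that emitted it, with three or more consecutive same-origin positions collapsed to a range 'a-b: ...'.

Answer: the defect is in main at line 40.
Core observation: Every logged value matches the working version; the printed result is what differs.
Call chain: main -> count_flags(20, 1) (called at line 39).
First divergence: none; the two logs match at every position.
Execution walk:
  rate_window([12, 10, 11, 4], 10) -> 1  [called from split_margin, line 8]
  split_margin([12, 10, 11, 4], 10) -> 20  [called from verify_load, line 24]
  weigh_samples(20, 3) -> 20  [called from verify_load, line 26]
  verify_load([12, 10, 11, 4], 10) -> 20  [called from main, line 37]
  count_flags(20, 1) -> 20  [called from main, line 39]
Log origin:
  1 — verify_load, line 23
  2 — split_margin, line 7
  3 — split_margin, line 9
  4 — weigh_samples, line 14
  5 — main, line 38
  6 — count_flags, line 29
A correct fix: line 40: replace `slot` with `limit`.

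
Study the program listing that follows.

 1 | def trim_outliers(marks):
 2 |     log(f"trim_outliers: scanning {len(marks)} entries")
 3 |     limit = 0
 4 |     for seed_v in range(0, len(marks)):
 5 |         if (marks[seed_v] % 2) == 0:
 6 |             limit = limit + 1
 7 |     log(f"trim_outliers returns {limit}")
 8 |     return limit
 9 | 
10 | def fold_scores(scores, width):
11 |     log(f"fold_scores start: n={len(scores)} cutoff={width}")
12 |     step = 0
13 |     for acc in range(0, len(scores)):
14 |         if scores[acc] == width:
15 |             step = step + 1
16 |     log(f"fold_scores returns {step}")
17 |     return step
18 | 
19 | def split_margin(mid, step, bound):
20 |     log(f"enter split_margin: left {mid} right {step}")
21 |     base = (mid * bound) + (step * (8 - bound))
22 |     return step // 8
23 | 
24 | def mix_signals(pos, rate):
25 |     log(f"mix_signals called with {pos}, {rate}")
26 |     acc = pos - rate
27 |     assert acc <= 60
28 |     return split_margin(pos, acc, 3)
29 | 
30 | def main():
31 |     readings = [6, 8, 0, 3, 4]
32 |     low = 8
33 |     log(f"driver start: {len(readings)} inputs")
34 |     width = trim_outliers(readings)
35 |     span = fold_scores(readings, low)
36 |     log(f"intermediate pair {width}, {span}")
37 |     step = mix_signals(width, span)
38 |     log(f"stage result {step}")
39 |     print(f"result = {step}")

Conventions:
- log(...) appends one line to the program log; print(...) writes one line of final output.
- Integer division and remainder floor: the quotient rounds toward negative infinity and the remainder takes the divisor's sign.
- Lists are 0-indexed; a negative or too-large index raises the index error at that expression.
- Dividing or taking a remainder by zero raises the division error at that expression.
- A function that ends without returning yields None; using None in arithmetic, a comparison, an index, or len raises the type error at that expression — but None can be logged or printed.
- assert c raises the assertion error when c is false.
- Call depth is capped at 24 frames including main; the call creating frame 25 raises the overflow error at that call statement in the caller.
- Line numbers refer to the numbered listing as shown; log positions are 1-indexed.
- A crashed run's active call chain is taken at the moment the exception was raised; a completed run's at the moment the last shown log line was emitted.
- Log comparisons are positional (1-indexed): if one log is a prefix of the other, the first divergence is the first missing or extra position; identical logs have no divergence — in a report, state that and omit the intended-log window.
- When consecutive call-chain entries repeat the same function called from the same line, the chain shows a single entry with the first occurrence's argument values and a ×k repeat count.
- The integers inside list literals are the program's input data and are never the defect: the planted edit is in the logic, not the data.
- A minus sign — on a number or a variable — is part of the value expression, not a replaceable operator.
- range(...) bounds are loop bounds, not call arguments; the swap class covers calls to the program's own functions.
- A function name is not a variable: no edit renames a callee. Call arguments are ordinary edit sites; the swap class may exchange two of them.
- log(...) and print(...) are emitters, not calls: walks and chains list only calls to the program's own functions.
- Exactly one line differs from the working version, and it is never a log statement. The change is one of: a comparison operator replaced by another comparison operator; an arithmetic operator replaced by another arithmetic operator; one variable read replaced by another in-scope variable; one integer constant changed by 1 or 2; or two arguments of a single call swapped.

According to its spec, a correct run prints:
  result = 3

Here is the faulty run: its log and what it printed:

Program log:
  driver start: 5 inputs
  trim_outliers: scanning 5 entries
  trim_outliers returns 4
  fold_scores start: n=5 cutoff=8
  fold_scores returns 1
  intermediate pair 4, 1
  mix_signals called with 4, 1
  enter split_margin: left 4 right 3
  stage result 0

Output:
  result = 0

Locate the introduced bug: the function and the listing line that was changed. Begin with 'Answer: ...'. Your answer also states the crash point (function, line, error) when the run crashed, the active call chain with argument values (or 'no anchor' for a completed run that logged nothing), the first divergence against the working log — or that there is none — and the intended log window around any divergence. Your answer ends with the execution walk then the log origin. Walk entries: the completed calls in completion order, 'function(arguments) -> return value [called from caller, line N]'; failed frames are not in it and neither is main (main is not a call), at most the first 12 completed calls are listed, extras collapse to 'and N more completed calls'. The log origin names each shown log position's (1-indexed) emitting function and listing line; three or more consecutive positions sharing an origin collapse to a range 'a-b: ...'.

Answer: the defect is in split_margin at line 22.
Key observation: The log first diverges at position 9: the faulty run prints 'stage result 0' where the working version prints 'stage result 3'.
Call chain: main.
First divergence: position 9; shown 'stage result 0' vs intended 'stage result 3'.
Intended log window:
  7: mix_signals called with 4, 1
  8: enter split_margin: left 4 right 3
  9: stage result 3
Execution walk:
  trim_outliers([6, 8, 0, 3, 4]) -> 4  [called from main, line 34]
  fold_scores([6, 8, 0, 3, 4], 8) -> 1  [called from main, line 35]
  split_margin(4, 3, 3) -> 0  [called from mix_signals, line 28]
  mix_signals(4, 1) -> 0  [called from main, line 37]
Log origin:
  1: from main, line 33
  2: from trim_outliers, line 2
  3: from trim_outliers, line 7
  4: from fold_scores, line 11
  5: from fold_scores, line 16
  6: from main, line 36
  7: from mix_signals, line 25
  8: from split_margin, line 20
  9: from main, line 38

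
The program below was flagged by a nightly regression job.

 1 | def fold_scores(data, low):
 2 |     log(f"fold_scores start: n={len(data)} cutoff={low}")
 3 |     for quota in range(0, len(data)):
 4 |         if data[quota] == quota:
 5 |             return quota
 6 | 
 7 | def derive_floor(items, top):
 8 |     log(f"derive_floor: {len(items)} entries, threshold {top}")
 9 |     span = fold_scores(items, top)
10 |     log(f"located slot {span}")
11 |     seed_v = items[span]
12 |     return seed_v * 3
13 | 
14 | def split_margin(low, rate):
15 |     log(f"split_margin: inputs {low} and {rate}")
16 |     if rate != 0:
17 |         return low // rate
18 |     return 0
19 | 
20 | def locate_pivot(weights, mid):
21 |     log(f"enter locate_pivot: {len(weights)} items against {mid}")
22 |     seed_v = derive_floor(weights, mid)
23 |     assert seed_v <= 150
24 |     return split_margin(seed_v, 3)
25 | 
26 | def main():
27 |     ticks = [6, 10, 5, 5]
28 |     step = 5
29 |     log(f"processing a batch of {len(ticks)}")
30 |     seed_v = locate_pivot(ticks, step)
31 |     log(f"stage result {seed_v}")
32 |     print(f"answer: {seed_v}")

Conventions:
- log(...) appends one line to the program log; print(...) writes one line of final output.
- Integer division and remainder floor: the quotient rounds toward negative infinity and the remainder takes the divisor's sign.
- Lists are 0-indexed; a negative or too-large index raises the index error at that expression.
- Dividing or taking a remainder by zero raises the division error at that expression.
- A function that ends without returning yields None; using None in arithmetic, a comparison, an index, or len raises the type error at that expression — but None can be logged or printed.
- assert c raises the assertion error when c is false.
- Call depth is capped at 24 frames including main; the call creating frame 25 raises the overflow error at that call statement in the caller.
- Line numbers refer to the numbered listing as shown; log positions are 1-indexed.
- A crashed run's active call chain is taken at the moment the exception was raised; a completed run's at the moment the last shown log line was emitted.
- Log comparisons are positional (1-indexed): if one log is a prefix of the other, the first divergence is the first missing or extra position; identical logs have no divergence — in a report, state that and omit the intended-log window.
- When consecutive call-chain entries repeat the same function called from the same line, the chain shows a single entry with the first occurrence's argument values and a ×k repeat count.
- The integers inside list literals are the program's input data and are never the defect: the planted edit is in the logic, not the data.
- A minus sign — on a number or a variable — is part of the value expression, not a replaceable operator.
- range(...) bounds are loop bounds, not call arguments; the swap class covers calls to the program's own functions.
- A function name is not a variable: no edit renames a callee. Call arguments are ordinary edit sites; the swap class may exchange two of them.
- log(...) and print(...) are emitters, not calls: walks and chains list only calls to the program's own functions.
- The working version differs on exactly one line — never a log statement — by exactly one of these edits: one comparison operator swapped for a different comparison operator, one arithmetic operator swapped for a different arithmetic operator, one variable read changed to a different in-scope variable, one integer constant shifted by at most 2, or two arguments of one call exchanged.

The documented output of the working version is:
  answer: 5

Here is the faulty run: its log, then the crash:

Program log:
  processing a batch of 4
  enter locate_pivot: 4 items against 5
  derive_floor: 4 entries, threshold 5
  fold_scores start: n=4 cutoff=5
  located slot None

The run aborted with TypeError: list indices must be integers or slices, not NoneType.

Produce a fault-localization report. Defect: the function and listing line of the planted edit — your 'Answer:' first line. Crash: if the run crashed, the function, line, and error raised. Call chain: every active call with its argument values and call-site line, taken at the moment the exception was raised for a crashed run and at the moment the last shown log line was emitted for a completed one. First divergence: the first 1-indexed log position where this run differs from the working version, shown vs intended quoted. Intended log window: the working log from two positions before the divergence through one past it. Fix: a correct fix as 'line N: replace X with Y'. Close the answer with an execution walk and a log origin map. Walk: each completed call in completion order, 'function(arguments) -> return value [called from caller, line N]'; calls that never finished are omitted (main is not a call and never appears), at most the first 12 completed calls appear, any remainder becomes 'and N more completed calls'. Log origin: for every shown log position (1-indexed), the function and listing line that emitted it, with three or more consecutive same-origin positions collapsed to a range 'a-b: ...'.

Answer: the defect is in fold_scores at line 4.
The tell: The log first diverges at position 5: the faulty run prints 'located slot None' where the working version prints 'located slot 2'.
Crash: derive_floor, line 11, TypeError.
Call chain: main -> locate_pivot([6, 10, 5, 5], 5) (called at line 30) -> derive_floor([6, 10, 5, 5], 5) (called at line 22).
First divergence: position 5 — shown 'located slot None', intended 'located slot 2'.
Intended log window:
  3: derive_floor: 4 entries, threshold 5
  4: fold_scores start: n=4 cutoff=5
  5: located slot 2
  6: split_margin: inputs 15 and 3
Execution walk:
  fold_scores([6, 10, 5, 5], 5) -> None  [called from derive_floor, line 9]
Log origins:
  1 — main, line 29
  2 — locate_pivot, line 21
  3 — derive_floor, line 8
  4 — fold_scores, line 2
  5 — derive_floor, line 10
A correct fix: line 4: replace `data[quota] == quota` with `data[quota] == low`.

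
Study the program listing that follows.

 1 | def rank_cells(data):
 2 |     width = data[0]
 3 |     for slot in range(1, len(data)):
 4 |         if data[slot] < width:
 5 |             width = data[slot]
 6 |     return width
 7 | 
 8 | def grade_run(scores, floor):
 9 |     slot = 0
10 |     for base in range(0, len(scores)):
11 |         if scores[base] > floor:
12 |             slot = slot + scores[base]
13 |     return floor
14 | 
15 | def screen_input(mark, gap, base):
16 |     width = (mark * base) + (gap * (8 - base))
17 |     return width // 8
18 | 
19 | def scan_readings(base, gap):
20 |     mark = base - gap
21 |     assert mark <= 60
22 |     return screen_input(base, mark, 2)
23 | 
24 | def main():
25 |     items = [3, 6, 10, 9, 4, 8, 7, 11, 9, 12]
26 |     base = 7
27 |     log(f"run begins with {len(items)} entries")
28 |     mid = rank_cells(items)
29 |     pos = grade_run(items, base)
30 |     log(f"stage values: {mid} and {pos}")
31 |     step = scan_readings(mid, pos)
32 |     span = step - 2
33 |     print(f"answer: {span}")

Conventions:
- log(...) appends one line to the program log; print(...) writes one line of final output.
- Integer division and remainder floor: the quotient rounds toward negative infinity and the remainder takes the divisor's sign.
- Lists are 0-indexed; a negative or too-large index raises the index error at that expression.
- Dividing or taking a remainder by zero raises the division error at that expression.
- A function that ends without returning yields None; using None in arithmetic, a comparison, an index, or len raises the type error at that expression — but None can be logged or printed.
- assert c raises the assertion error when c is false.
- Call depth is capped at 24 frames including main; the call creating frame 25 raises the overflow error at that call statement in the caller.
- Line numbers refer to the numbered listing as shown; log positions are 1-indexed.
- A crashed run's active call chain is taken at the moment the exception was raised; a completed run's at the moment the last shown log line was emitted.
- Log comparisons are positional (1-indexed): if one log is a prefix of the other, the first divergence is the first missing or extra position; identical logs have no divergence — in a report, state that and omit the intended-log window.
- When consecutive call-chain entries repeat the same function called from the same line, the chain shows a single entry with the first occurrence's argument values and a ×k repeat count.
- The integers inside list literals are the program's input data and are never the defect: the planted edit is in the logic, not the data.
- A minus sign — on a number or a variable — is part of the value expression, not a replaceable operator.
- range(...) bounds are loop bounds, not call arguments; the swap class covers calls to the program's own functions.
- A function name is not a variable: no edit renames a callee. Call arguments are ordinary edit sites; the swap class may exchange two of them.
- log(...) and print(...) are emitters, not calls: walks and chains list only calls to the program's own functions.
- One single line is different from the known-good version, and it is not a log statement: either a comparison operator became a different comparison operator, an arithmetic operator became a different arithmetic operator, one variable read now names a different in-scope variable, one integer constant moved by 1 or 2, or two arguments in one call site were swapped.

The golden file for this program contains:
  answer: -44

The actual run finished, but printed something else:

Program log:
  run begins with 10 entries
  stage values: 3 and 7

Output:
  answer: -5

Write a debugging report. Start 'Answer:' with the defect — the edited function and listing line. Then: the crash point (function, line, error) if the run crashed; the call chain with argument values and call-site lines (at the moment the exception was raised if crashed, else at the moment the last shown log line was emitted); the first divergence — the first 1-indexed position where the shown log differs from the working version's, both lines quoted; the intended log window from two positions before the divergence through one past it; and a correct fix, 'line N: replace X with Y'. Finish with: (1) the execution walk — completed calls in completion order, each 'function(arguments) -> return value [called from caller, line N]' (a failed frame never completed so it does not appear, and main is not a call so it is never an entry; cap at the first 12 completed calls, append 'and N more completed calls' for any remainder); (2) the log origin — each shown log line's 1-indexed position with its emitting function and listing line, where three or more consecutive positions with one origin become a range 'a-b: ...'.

Answer: the defect is in grade_run at line 13.
Core observation: Everything matches until log position 2, which reads 'stage values: 3 and 7' in place of 'stage values: 3 and 59'.
Call chain: main.
First divergence: at position 2 the run shows 'stage values: 3 and 7' where the working version logs 'stage values: 3 and 59'.
Intended log window:
  1: run begins with 10 entries
  2: stage values: 3 and 59
Execution walk:
  rank_cells([3, 6, 10, 9, 4, 8, 7, 11, 9, 12]) -> 3  [called from main, line 28]
  grade_run([3, 6, 10, 9, 4, 8, 7, 11, 9, 12], 7) -> 7  [called from main, line 29]
  screen_input(3, -4, 2) -> -3  [called from scan_readings, line 22]
  scan_readings(3, 7) -> -3  [called from main, line 31]
Origin of each log line:
  1: logged in main at line 27
  2: logged in main at line 30
A correct fix: line 13: replace `floor` with `slot`.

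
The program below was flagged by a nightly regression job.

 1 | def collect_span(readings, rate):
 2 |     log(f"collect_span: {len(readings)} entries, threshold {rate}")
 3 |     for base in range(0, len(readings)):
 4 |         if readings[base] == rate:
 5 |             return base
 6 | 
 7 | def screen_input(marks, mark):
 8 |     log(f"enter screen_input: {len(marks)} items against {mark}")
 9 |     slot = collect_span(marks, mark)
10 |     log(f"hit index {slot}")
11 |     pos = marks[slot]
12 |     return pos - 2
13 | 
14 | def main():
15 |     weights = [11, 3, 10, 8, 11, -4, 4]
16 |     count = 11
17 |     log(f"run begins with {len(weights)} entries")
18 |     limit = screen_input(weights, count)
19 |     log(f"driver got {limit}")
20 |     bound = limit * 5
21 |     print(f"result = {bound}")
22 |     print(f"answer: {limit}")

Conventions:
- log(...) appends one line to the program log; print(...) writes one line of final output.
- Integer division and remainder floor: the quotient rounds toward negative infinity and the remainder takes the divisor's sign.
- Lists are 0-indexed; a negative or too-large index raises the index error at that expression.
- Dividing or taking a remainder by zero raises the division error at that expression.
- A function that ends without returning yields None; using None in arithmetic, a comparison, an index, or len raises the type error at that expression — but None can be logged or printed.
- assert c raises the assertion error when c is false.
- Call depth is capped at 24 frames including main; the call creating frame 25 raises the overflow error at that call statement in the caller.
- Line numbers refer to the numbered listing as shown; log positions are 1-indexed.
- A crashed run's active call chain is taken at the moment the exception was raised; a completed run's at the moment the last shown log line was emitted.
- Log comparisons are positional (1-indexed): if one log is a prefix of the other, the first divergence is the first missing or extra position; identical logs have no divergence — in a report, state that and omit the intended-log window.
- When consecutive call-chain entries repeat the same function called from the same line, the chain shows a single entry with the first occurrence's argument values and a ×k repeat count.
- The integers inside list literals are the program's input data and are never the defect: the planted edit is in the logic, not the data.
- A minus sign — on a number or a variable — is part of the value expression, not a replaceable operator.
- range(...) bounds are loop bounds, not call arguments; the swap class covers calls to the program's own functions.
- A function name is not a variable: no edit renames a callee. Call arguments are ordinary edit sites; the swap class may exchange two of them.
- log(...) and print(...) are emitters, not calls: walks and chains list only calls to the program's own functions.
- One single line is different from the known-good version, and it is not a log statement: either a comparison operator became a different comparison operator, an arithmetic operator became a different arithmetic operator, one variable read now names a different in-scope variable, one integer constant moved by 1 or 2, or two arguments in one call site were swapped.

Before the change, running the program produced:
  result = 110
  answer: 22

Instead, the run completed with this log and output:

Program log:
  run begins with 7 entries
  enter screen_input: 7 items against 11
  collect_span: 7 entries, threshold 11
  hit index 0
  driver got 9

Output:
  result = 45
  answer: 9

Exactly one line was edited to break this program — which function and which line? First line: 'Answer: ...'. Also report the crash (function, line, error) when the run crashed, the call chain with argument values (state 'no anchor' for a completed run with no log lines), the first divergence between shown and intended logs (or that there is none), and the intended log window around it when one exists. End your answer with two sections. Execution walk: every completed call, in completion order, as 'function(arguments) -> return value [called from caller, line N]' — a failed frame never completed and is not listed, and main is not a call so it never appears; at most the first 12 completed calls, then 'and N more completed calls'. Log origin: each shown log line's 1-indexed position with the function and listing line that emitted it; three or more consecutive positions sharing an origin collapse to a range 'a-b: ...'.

Answer: the defect is in screen_input at line 12.
Key fact: Position 5 is the first bad log line: 'driver got 9' should read 'driver got 22'.
Call chain: main.
First divergence: position 5; shown 'driver got 9' vs intended 'driver got 22'.
Intended log window:
  3: collect_span: 7 entries, threshold 11
  4: hit index 0
  5: driver got 22
Execution walk:
  collect_span([11, 3, 10, 8, 11, -4, 4], 11) -> 0  [called from screen_input, line 9]
  screen_input([11, 3, 10, 8, 11, -4, 4], 11) -> 9  [called from main, line 18]
Origin of each log line:
  1: from main, line 17
  2: from screen_input, line 8
  3: from collect_span, line 2
  4: from screen_input, line 10
  5: from main, line 19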